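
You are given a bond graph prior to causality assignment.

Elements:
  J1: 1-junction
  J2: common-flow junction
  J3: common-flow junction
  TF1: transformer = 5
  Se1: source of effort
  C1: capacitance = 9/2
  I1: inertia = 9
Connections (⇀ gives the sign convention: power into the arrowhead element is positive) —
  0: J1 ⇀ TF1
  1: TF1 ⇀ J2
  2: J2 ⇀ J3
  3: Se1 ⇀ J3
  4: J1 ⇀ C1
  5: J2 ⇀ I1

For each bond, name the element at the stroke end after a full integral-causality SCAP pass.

b0 →TF1
b1 →J2
b2 →J2
b3 →J3
b4 →J1
b5 →I1

b3 stroke at J3  (source Se1 imposes e)
b2 stroke at J2  (J3: last free bond brings flow in)
b4 stroke at J1  (prefer integral on C1)
b0 stroke at TF1  (only one flow-in slot at J1)
b1 stroke at J2  (through TF1, causality passes straight; one stroke at TF1)
b5 stroke at I1  (closing 1-jn rule on J2)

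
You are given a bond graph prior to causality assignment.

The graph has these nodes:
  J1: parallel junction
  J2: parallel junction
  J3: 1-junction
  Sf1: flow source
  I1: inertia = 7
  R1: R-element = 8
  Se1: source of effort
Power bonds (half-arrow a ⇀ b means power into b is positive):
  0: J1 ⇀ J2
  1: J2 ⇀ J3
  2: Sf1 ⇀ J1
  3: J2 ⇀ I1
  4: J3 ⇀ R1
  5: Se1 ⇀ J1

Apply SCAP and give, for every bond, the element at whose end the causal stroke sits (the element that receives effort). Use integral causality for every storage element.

β2 stroke at Sf1  (Sf1: flow source, stroke at near end)
β5 stroke at J1  (Se1 fixes effort; stroke away)
β0 stroke at J2  (J1 effort already set via bond 5)
β1 stroke at J3  (0-jn J2 has e-setter on 0)
β3 stroke at I1  (J2 effort already set via bond 0)
β4 stroke at R1  (only one flow-in slot at J3)

#0 |J2
#1 |J3
#2 |Sf1
#3 |I1
#4 |R1
#5 |J1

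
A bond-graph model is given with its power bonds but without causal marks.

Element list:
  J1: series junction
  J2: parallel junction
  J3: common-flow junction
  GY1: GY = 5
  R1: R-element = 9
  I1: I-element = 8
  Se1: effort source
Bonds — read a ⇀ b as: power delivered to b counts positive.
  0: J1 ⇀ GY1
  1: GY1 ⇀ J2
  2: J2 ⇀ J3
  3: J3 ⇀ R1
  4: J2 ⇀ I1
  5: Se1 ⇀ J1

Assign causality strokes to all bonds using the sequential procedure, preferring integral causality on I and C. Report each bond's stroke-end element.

#0 →GY1
#1 →GY1
#2 →J2
#3 →J3
#4 →I1
#5 →J1

#5 stroke→J1  (source Se1 imposes e)
#0 stroke→GY1  (J1 needs exactly one f-in)
#1 stroke→GY1  (GY1: gyrator matches bond 0)
#4 stroke→I1  (prefer integral on I1)
#2 stroke→J2  (only one effort-in slot at J2)
#3 stroke→J3  (1-jn J3 has f-setter on 2)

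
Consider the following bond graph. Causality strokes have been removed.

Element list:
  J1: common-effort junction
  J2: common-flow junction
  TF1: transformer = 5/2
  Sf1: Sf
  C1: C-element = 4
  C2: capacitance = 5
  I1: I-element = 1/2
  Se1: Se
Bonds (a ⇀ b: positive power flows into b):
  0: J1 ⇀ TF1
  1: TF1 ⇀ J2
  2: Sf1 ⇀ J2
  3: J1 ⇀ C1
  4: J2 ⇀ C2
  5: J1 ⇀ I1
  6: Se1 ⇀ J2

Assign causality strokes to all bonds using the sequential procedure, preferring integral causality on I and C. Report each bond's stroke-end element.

#2 |Sf1  (Sf1 (Sf) sets flow on bond)
#6 |J2  (Se1 (Se) sets effort on bond)
#1 |J2  (common-f at J2 fixed by 2)
#4 |J2  (J2 flow already set via bond 2)
#0 |TF1  (TF1 one-in-one-out from 1)
#3 |J1  (prefer integral on C1)
#5 |I1  (J1 effort already set via bond 3)

β0 stroke→TF1
β1 stroke→J2
β2 stroke→Sf1
β3 stroke→J1
β4 stroke→J2
β5 stroke→I1
β6 stroke→J2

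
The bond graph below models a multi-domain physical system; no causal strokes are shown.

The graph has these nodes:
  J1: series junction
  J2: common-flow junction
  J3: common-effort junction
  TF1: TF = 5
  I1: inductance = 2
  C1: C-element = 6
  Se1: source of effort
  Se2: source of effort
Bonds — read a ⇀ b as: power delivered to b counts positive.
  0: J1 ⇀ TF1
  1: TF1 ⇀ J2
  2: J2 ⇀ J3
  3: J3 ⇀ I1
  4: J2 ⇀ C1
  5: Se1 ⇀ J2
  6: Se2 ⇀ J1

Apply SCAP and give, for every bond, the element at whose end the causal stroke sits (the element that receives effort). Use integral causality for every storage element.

#0 stroke→TF1
#1 stroke→J2
#2 stroke→J3
#3 stroke→I1
#4 stroke→J2
#5 stroke→J2
#6 stroke→J1

β5 stroke at J2  (Se1: effort source, stroke at far end)
β6 stroke at J1  (source Se2 imposes e)
β0 stroke at TF1  (J1 needs exactly one f-in)
β1 stroke at J2  (TF1: transformer flips bond 0)
β3 stroke at I1  (I1 outputs flow p/I1)
β2 stroke at J3  (J3 needs exactly one e-in)
β4 stroke at J2  (J2 flow already set via bond 2)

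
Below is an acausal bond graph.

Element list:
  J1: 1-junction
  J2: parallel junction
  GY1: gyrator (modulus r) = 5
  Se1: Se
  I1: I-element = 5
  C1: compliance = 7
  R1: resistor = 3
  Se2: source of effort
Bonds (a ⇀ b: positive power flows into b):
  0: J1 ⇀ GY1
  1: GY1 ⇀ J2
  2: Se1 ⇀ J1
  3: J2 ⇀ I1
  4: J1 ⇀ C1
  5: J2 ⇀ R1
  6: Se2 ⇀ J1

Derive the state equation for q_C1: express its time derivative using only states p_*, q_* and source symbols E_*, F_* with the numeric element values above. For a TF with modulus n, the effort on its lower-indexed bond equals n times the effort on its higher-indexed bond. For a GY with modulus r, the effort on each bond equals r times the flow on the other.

dq_C1/dt = 3*E_Se1/25 + 3*E_Se2/25 - 3*p_I1/25 - 3*q_C1/175

bond 2 →J1  (Se1 (Se) sets effort on bond)
bond 6 →J1  (Se2 fixes effort; stroke away)
bond 3 →I1  (I1 outputs flow p/I1)
bond 4 →J1  (C1 outputs effort q/C1)
bond 0 →GY1  (only one flow-in slot at J1)
bond 1 →GY1  (GY GY1: same side as bond 0)
bond 5 →J2  (J2: last free bond brings effort in)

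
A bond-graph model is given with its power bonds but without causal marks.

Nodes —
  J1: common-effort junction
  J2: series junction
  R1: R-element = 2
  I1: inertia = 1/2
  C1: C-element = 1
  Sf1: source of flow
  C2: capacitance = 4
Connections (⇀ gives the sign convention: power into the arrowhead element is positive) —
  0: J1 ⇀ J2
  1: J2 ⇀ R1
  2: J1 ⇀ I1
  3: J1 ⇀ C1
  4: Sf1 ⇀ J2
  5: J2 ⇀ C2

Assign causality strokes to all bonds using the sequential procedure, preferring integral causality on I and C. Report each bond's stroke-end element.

b0 →J2
b1 →J2
b2 →I1
b3 →J1
b4 →Sf1
b5 →J2

β4 |Sf1  (Sf1 (Sf) sets flow on bond)
β0 |J2  (1-jn J2 has f-setter on 4)
β1 |J2  (J2 flow already set via bond 4)
β5 |J2  (J2: bond 4 brought flow, rest push out)
β2 |I1  (prefer integral on I1)
β3 |J1  (only one effort-in slot at J1)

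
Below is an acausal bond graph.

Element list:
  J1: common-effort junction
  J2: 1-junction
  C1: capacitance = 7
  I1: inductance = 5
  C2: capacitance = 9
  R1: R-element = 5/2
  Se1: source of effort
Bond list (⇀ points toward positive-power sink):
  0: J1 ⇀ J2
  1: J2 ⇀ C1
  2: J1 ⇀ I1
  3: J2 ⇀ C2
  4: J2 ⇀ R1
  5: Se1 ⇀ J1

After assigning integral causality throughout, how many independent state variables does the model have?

β5 |J1  (Se1 (Se) sets effort on bond)
β0 |J2  (J1: bond 5 brought effort, rest push out)
β2 |I1  (0-jn J1 has e-setter on 5)
β1 |J2  (C1 outputs effort q/C1)
β3 |J2  (C2 integral (e out))
β4 |R1  (only one flow-in slot at J2)

3  (C1, C2, I1 all integral)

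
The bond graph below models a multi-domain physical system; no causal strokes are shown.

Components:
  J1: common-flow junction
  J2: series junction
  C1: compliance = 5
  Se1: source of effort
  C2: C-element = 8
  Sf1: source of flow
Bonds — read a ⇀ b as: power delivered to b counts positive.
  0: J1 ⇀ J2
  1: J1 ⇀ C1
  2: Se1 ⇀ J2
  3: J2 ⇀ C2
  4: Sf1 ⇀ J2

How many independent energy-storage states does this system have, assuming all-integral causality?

2  (C1, C2 all integral)

b2 stroke at J2  (Se1 fixes effort; stroke away)
b4 stroke at Sf1  (Sf1 fixes flow; stroke at Sf1)
b0 stroke at J2  (J2 flow already set via bond 4)
b3 stroke at J2  (J2: bond 4 brought flow, rest push out)
b1 stroke at J1  (common-f at J1 fixed by 0)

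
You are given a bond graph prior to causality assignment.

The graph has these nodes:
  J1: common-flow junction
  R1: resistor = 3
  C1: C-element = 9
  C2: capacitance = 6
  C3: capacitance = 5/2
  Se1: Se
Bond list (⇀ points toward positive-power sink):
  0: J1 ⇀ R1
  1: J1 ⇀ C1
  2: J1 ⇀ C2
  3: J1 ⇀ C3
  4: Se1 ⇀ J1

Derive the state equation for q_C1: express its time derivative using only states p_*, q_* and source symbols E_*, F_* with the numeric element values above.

bond 4 |J1  (Se1: effort source, stroke at far end)
bond 1 |J1  (C1 integral (e out))
bond 2 |J1  (prefer integral on C2)
bond 3 |J1  (prefer integral on C3)
bond 0 |R1  (J1 needs exactly one f-in)

dq_C1/dt = E_Se1/3 - q_C1/27 - q_C2/18 - 2*q_C3/15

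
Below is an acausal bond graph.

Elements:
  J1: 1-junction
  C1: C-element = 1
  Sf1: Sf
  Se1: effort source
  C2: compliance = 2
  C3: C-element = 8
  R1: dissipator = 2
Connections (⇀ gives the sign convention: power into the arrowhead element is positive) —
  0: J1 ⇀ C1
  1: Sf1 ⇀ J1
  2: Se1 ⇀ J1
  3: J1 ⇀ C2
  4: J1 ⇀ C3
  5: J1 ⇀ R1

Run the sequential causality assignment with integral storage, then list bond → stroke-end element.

bond 0 →J1
bond 1 →Sf1
bond 2 →J1
bond 3 →J1
bond 4 →J1
bond 5 →J1

b1 stroke→Sf1  (source Sf1 imposes f)
b2 stroke→J1  (Se1 fixes effort; stroke away)
b0 stroke→J1  (common-f at J1 fixed by 1)
b3 stroke→J1  (J1 flow already set via bond 1)
b4 stroke→J1  (common-f at J1 fixed by 1)
b5 stroke→J1  (J1: bond 1 brought flow, rest push out)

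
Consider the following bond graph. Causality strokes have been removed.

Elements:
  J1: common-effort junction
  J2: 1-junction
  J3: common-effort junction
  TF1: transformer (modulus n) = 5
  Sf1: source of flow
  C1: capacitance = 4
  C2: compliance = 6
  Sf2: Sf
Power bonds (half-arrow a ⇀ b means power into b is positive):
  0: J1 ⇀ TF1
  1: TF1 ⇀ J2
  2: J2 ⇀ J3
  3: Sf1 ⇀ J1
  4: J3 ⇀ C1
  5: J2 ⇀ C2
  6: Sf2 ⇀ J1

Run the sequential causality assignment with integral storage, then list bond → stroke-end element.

b0 stroke at J1
b1 stroke at TF1
b2 stroke at J2
b3 stroke at Sf1
b4 stroke at J3
b5 stroke at J2
b6 stroke at Sf2

bond 3 stroke→Sf1  (Sf1: flow source, stroke at near end)
bond 6 stroke→Sf2  (source Sf2 imposes f)
bond 0 stroke→J1  (J1 needs exactly one e-in)
bond 1 stroke→TF1  (TF1 one-in-one-out from 0)
bond 2 stroke→J2  (common-f at J2 fixed by 1)
bond 5 stroke→J2  (common-f at J2 fixed by 1)
bond 4 stroke→J3  (closing 0-jn rule on J3)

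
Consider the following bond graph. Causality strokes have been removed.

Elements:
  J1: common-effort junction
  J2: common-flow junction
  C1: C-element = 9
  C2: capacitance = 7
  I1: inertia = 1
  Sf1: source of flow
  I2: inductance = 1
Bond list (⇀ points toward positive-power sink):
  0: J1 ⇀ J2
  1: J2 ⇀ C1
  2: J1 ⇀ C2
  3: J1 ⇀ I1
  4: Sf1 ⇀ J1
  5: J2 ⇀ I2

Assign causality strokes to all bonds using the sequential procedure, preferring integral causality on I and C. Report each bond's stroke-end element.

#0 →J2
#1 →J2
#2 →J1
#3 →I1
#4 →Sf1
#5 →I2

#4 stroke→Sf1  (Sf1 fixes flow; stroke at Sf1)
#1 stroke→J2  (prefer integral on C1)
#2 stroke→J1  (prefer integral on C2)
#0 stroke→J2  (J1: bond 2 brought effort, rest push out)
#3 stroke→I1  (common-e at J1 fixed by 2)
#5 stroke→I2  (J2: last free bond brings flow in)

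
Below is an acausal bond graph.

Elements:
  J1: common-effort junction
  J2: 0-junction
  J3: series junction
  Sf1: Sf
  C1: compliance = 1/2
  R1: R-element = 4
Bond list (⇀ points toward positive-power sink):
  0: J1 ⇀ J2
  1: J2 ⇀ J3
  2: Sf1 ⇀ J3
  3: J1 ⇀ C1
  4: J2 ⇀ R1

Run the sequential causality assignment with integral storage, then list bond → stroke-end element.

bond 0 stroke→J2
bond 1 stroke→J3
bond 2 stroke→Sf1
bond 3 stroke→J1
bond 4 stroke→R1

#2 |Sf1  (Sf1: flow source, stroke at near end)
#1 |J3  (common-f at J3 fixed by 2)
#3 |J1  (prefer integral on C1)
#0 |J2  (J1 effort already set via bond 3)
#4 |R1  (J2 effort already set via bond 0)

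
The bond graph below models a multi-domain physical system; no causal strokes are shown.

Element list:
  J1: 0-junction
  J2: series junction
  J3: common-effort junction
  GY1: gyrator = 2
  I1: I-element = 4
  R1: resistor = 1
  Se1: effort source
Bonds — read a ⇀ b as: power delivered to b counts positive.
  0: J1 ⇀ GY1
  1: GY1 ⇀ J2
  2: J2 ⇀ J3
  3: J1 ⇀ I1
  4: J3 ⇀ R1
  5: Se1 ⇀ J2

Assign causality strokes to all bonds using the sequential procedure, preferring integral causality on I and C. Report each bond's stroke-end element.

bond 5 stroke→J2  (Se1 fixes effort; stroke away)
bond 3 stroke→I1  (I1: I, integral causality)
bond 0 stroke→J1  (only one effort-in slot at J1)
bond 1 stroke→J2  (GY GY1: same side as bond 0)
bond 2 stroke→J3  (closing 1-jn rule on J2)
bond 4 stroke→R1  (common-e at J3 fixed by 2)

b0 stroke→J1
b1 stroke→J2
b2 stroke→J3
b3 stroke→I1
b4 stroke→R1
b5 stroke→J2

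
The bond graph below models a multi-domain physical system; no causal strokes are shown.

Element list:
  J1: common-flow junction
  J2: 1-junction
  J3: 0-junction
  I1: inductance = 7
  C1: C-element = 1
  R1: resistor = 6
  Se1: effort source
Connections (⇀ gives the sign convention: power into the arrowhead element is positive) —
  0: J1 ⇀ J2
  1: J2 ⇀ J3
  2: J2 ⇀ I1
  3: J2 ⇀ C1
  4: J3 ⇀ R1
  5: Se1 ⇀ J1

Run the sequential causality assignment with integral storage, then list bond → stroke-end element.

#0 |J2
#1 |J2
#2 |I1
#3 |J2
#4 |J3
#5 |J1

β5 →J1  (source Se1 imposes e)
β0 →J2  (J1 needs exactly one f-in)
β2 →I1  (I1 integral (f out))
β1 →J2  (J2: bond 2 brought flow, rest push out)
β3 →J2  (J2: bond 2 brought flow, rest push out)
β4 →J3  (closing 0-jn rule on J3)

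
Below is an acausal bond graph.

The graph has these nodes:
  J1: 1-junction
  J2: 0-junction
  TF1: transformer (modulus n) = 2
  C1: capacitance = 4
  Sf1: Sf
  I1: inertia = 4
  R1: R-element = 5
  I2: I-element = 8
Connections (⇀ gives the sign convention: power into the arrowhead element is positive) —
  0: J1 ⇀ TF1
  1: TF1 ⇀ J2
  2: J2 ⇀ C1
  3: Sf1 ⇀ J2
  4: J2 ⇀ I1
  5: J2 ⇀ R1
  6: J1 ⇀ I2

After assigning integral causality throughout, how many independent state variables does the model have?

3  (C1, I1, I2 all integral)

β3 |Sf1  (source Sf1 imposes f)
β2 |J2  (C1 integral (e out))
β1 |TF1  (common-e at J2 fixed by 2)
β4 |I1  (J2 effort already set via bond 2)
β5 |R1  (J2 effort already set via bond 2)
β0 |J1  (TF1: transformer flips bond 1)
β6 |I2  (closing 1-jn rule on J1)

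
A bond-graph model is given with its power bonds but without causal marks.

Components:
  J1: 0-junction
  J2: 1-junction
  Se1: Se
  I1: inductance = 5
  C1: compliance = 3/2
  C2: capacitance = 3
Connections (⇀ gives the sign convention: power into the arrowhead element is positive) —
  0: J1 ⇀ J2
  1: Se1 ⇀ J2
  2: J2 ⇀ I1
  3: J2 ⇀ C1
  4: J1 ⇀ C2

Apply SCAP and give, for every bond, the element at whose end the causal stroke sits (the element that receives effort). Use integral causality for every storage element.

#0 |J2
#1 |J2
#2 |I1
#3 |J2
#4 |J1

#1 stroke→J2  (Se1 (Se) sets effort on bond)
#2 stroke→I1  (I1 outputs flow p/I1)
#0 stroke→J2  (common-f at J2 fixed by 2)
#3 stroke→J2  (J2: bond 2 brought flow, rest push out)
#4 stroke→J1  (J1: last free bond brings effort in)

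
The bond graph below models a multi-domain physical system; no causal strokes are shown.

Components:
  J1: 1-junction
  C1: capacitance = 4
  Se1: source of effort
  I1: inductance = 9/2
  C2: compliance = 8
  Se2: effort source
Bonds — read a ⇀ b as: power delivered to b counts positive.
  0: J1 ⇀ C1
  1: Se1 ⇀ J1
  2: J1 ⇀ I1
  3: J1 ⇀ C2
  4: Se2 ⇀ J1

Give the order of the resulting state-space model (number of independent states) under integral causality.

b1 →J1  (Se1: effort source, stroke at far end)
b4 →J1  (Se2 (Se) sets effort on bond)
b0 →J1  (C1 outputs effort q/C1)
b2 →I1  (I1 outputs flow p/I1)
b3 →J1  (common-f at J1 fixed by 2)

3  (C1, C2, I1 all integral)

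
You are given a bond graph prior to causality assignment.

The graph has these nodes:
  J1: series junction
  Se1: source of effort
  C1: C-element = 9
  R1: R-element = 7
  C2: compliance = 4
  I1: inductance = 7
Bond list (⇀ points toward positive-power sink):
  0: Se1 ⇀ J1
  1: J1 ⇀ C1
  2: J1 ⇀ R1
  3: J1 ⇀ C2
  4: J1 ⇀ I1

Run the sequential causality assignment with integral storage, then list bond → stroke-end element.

b0 |J1
b1 |J1
b2 |J1
b3 |J1
b4 |I1

#0 stroke at J1  (Se1 (Se) sets effort on bond)
#1 stroke at J1  (C1: C, integral causality)
#3 stroke at J1  (C2: C, integral causality)
#4 stroke at I1  (I1 integral (f out))
#2 stroke at J1  (1-jn J1 has f-setter on 4)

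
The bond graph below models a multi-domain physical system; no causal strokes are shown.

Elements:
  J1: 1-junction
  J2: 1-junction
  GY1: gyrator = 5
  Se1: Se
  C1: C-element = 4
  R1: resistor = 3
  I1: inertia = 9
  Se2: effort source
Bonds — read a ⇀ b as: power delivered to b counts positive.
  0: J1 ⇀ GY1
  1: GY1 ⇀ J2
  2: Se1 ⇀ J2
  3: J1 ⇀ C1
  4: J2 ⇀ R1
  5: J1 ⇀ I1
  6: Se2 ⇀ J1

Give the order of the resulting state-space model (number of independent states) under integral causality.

2  (C1, I1 all integral)

bond 2 stroke at J2  (Se1: effort source, stroke at far end)
bond 6 stroke at J1  (Se2 fixes effort; stroke away)
bond 3 stroke at J1  (C1 outputs effort q/C1)
bond 5 stroke at I1  (I1: I, integral causality)
bond 0 stroke at J1  (1-jn J1 has f-setter on 5)
bond 1 stroke at J2  (through GY1, causality inverts; strokes same side of GY1)
bond 4 stroke at R1  (only one flow-in slot at J2)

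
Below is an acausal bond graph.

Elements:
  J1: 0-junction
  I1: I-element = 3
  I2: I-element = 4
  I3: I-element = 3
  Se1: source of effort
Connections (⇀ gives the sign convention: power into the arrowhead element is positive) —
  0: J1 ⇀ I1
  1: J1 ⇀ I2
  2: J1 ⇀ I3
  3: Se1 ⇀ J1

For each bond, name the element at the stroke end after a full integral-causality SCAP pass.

β0 →I1
β1 →I2
β2 →I3
β3 →J1

#3 stroke at J1  (Se1: effort source, stroke at far end)
#0 stroke at I1  (common-e at J1 fixed by 3)
#1 stroke at I2  (0-jn J1 has e-setter on 3)
#2 stroke at I3  (0-jn J1 has e-setter on 3)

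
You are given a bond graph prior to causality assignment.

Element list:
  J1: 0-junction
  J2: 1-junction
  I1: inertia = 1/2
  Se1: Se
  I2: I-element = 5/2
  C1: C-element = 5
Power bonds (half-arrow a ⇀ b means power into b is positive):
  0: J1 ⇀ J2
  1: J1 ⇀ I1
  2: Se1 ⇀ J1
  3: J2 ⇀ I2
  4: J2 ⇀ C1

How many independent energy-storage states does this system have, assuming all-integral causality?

3  (C1, I1, I2 all integral)

#2 stroke at J1  (source Se1 imposes e)
#0 stroke at J2  (J1: bond 2 brought effort, rest push out)
#1 stroke at I1  (common-e at J1 fixed by 2)
#3 stroke at I2  (prefer integral on I2)
#4 stroke at J2  (J2 flow already set via bond 3)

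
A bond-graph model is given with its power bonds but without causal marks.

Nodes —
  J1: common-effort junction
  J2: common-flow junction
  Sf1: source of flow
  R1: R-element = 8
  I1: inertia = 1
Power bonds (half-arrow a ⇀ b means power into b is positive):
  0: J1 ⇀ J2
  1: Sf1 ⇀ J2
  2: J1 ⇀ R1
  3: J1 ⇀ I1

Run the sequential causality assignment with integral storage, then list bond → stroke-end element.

#1 →Sf1  (source Sf1 imposes f)
#0 →J2  (1-jn J2 has f-setter on 1)
#3 →I1  (prefer integral on I1)
#2 →J1  (J1 needs exactly one e-in)

b0 →J2
b1 →Sf1
b2 →J1
b3 →I1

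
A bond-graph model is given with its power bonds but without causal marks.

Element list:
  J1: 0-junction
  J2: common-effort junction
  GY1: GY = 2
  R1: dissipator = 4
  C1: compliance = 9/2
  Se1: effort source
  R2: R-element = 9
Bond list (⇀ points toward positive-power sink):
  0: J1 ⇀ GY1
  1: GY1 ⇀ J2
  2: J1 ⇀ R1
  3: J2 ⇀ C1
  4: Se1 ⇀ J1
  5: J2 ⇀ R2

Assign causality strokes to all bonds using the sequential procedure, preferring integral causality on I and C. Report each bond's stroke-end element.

b4 →J1  (Se1 (Se) sets effort on bond)
b0 →GY1  (0-jn J1 has e-setter on 4)
b2 →R1  (0-jn J1 has e-setter on 4)
b1 →GY1  (GY1 both-in/both-out from 0)
b3 →J2  (C1 outputs effort q/C1)
b5 →R2  (0-jn J2 has e-setter on 3)

b0 |GY1
b1 |GY1
b2 |R1
b3 |J2
b4 |J1
b5 |R2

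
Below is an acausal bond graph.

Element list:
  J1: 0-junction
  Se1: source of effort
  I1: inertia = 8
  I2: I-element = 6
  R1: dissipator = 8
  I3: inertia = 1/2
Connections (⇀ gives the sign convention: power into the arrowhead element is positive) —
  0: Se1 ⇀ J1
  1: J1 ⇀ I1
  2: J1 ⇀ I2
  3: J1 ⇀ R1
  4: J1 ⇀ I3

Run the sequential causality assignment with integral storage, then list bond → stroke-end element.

#0 stroke at J1  (source Se1 imposes e)
#1 stroke at I1  (common-e at J1 fixed by 0)
#2 stroke at I2  (J1: bond 0 brought effort, rest push out)
#3 stroke at R1  (J1 effort already set via bond 0)
#4 stroke at I3  (J1 effort already set via bond 0)

bond 0 stroke at J1
bond 1 stroke at I1
bond 2 stroke at I2
bond 3 stroke at R1
bond 4 stroke at I3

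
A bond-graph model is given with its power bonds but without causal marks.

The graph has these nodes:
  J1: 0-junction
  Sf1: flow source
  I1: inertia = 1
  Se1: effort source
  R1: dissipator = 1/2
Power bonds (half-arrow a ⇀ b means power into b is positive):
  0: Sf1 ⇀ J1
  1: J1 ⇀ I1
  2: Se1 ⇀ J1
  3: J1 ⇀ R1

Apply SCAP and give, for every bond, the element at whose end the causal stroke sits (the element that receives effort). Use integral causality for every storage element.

β0 stroke→Sf1
β1 stroke→I1
β2 stroke→J1
β3 stroke→R1

b0 stroke→Sf1  (Sf1: flow source, stroke at near end)
b2 stroke→J1  (Se1 fixes effort; stroke away)
b1 stroke→I1  (common-e at J1 fixed by 2)
b3 stroke→R1  (0-jn J1 has e-setter on 2)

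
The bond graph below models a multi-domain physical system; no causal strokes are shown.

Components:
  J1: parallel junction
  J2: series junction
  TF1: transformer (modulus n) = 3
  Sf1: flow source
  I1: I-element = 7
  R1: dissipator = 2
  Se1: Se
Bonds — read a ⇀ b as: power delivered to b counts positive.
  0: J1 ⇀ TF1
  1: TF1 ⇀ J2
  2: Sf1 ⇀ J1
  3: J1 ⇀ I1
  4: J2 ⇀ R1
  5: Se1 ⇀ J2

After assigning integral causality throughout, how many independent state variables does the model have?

β2 |Sf1  (source Sf1 imposes f)
β5 |J2  (Se1: effort source, stroke at far end)
β3 |I1  (I1 outputs flow p/I1)
β0 |J1  (J1: last free bond brings effort in)
β1 |TF1  (TF TF1: opposite of bond 0)
β4 |J2  (1-jn J2 has f-setter on 1)

1  (I1 all integral)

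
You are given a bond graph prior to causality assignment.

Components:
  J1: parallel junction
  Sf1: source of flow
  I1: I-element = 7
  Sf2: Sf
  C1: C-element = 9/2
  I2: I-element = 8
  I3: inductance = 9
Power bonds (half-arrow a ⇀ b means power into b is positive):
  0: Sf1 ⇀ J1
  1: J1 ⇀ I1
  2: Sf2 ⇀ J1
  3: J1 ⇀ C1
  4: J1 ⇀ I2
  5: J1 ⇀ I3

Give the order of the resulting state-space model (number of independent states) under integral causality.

β0 |Sf1  (Sf1: flow source, stroke at near end)
β2 |Sf2  (Sf2 (Sf) sets flow on bond)
β1 |I1  (prefer integral on I1)
β3 |J1  (C1 outputs effort q/C1)
β4 |I2  (J1: bond 3 brought effort, rest push out)
β5 |I3  (common-e at J1 fixed by 3)

4  (C1, I1, I2, I3 all integral)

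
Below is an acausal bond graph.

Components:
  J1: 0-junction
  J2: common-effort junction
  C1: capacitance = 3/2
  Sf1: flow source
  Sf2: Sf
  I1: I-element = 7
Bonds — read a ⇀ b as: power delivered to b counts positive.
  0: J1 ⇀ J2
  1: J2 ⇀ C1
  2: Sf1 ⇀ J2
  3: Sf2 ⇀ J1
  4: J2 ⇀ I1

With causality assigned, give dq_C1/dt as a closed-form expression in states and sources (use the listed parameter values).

bond 2 |Sf1  (Sf1 fixes flow; stroke at Sf1)
bond 3 |Sf2  (Sf2 (Sf) sets flow on bond)
bond 0 |J1  (only one effort-in slot at J1)
bond 1 |J2  (prefer integral on C1)
bond 4 |I1  (J2 effort already set via bond 1)

dq_C1/dt = F_Sf1 + F_Sf2 - p_I1/7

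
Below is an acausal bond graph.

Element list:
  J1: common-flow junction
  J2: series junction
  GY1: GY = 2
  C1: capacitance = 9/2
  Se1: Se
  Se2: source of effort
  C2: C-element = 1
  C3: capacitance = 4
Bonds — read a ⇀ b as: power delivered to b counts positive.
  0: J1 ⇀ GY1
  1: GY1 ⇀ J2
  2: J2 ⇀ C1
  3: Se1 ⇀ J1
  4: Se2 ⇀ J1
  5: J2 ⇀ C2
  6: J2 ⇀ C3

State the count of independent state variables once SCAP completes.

3  (C1, C2, C3 all integral)

β3 stroke→J1  (Se1: effort source, stroke at far end)
β4 stroke→J1  (Se2: effort source, stroke at far end)
β0 stroke→GY1  (J1: last free bond brings flow in)
β1 stroke→GY1  (GY GY1: same side as bond 0)
β2 stroke→J2  (J2 flow already set via bond 1)
β5 stroke→J2  (common-f at J2 fixed by 1)
β6 stroke→J2  (common-f at J2 fixed by 1)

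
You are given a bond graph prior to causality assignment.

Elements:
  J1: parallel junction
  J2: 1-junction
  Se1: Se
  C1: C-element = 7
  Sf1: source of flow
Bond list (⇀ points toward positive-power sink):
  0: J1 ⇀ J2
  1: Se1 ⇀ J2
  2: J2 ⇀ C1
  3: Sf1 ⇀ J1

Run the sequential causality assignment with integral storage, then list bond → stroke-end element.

#1 |J2  (Se1: effort source, stroke at far end)
#3 |Sf1  (source Sf1 imposes f)
#0 |J1  (J1: last free bond brings effort in)
#2 |J2  (J2 flow already set via bond 0)

bond 0 |J1
bond 1 |J2
bond 2 |J2
bond 3 |Sf1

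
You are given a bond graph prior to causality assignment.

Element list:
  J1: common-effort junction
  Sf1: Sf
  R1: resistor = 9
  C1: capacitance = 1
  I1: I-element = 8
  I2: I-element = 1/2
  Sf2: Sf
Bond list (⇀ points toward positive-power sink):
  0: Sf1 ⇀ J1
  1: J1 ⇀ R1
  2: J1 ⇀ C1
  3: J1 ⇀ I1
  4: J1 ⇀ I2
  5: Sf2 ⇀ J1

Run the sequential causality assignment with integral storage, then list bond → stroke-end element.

bond 0 stroke at Sf1  (source Sf1 imposes f)
bond 5 stroke at Sf2  (source Sf2 imposes f)
bond 2 stroke at J1  (C1 outputs effort q/C1)
bond 1 stroke at R1  (J1: bond 2 brought effort, rest push out)
bond 3 stroke at I1  (0-jn J1 has e-setter on 2)
bond 4 stroke at I2  (J1 effort already set via bond 2)

b0 |Sf1
b1 |R1
b2 |J1
b3 |I1
b4 |I2
b5 |Sf2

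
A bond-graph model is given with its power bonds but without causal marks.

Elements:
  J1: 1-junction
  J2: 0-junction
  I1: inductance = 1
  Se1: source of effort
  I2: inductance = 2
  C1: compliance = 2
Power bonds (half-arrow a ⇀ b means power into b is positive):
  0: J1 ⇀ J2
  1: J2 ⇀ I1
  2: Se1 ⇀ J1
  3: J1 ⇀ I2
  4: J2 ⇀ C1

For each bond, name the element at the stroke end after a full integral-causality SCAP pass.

b2 stroke at J1  (Se1 fixes effort; stroke away)
b1 stroke at I1  (I1 integral (f out))
b3 stroke at I2  (prefer integral on I2)
b0 stroke at J1  (common-f at J1 fixed by 3)
b4 stroke at J2  (closing 0-jn rule on J2)

b0 →J1
b1 →I1
b2 →J1
b3 →I2
b4 →J2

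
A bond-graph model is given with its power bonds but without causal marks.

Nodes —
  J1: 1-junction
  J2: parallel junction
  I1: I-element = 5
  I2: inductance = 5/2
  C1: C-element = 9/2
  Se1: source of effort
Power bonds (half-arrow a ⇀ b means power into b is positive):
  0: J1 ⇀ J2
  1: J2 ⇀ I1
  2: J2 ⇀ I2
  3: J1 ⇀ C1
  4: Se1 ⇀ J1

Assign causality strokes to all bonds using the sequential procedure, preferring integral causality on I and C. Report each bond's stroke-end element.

bond 4 stroke at J1  (Se1 (Se) sets effort on bond)
bond 1 stroke at I1  (I1 outputs flow p/I1)
bond 2 stroke at I2  (I2 integral (f out))
bond 0 stroke at J2  (only one effort-in slot at J2)
bond 3 stroke at J1  (common-f at J1 fixed by 0)

b0 stroke at J2
b1 stroke at I1
b2 stroke at I2
b3 stroke at J1
b4 stroke at J1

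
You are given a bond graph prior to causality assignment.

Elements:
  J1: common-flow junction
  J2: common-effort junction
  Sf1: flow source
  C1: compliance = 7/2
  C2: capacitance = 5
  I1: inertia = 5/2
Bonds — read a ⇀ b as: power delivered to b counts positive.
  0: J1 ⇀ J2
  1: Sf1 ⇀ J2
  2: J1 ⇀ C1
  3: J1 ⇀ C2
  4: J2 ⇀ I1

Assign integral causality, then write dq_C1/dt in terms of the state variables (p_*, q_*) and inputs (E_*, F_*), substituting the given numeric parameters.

dq_C1/dt = -F_Sf1 + 2*p_I1/5

#1 |Sf1  (Sf1: flow source, stroke at near end)
#2 |J1  (C1: C, integral causality)
#3 |J1  (C2 integral (e out))
#0 |J2  (J1 needs exactly one f-in)
#4 |I1  (0-jn J2 has e-setter on 0)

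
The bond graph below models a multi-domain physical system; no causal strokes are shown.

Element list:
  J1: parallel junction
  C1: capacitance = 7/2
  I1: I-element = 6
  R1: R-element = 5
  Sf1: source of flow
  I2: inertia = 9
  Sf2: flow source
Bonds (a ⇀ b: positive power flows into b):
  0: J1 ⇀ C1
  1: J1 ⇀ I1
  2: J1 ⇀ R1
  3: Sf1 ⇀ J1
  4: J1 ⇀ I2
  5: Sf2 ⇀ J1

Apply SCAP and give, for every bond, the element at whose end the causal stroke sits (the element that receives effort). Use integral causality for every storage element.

#0 stroke at J1
#1 stroke at I1
#2 stroke at R1
#3 stroke at Sf1
#4 stroke at I2
#5 stroke at Sf2

b3 |Sf1  (source Sf1 imposes f)
b5 |Sf2  (Sf2 fixes flow; stroke at Sf2)
b0 |J1  (prefer integral on C1)
b1 |I1  (common-e at J1 fixed by 0)
b2 |R1  (J1 effort already set via bond 0)
b4 |I2  (common-e at J1 fixed by 0)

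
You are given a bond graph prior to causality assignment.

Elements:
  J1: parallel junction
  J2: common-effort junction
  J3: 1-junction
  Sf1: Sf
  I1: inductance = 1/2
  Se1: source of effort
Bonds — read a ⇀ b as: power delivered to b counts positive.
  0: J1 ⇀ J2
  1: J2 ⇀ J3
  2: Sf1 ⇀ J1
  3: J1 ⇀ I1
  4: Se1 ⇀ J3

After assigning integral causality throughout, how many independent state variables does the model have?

β2 stroke→Sf1  (source Sf1 imposes f)
β4 stroke→J3  (source Se1 imposes e)
β1 stroke→J2  (J3: last free bond brings flow in)
β0 stroke→J1  (common-e at J2 fixed by 1)
β3 stroke→I1  (J1: bond 0 brought effort, rest push out)

1  (I1 all integral)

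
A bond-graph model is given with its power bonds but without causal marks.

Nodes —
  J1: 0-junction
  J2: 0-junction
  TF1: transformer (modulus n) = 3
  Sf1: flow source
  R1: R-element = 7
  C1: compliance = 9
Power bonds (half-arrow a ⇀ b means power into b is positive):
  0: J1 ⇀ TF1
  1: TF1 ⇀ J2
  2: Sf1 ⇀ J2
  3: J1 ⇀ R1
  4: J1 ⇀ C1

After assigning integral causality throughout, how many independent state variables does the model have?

bond 2 →Sf1  (Sf1 fixes flow; stroke at Sf1)
bond 1 →J2  (J2 needs exactly one e-in)
bond 0 →TF1  (TF TF1: opposite of bond 1)
bond 4 →J1  (C1 outputs effort q/C1)
bond 3 →R1  (common-e at J1 fixed by 4)

1  (C1 all integral)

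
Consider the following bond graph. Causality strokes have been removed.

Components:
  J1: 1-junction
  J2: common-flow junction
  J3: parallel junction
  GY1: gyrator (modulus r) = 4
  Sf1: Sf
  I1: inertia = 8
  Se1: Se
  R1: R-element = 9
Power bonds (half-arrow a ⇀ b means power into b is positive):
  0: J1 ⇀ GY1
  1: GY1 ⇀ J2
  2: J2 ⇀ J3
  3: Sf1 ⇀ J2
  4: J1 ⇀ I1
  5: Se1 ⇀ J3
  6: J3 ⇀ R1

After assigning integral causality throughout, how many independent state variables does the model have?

1  (I1 all integral)

bond 3 |Sf1  (Sf1 (Sf) sets flow on bond)
bond 5 |J3  (Se1: effort source, stroke at far end)
bond 1 |J2  (J2 flow already set via bond 3)
bond 2 |J2  (common-f at J2 fixed by 3)
bond 6 |R1  (common-e at J3 fixed by 5)
bond 0 |J1  (GY1 both-in/both-out from 1)
bond 4 |I1  (J1 needs exactly one f-in)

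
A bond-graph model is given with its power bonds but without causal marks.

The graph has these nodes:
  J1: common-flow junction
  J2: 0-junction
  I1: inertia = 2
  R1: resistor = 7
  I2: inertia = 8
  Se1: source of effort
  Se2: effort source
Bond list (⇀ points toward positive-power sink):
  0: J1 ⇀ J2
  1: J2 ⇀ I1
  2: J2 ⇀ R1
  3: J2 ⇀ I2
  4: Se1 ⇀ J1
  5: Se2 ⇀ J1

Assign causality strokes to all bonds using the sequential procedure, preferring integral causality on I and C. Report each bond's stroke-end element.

β0 |J2
β1 |I1
β2 |R1
β3 |I2
β4 |J1
β5 |J1

β4 →J1  (Se1: effort source, stroke at far end)
β5 →J1  (Se2 fixes effort; stroke away)
β0 →J2  (closing 1-jn rule on J1)
β1 →I1  (common-e at J2 fixed by 0)
β2 →R1  (common-e at J2 fixed by 0)
β3 →I2  (J2: bond 0 brought effort, rest push out)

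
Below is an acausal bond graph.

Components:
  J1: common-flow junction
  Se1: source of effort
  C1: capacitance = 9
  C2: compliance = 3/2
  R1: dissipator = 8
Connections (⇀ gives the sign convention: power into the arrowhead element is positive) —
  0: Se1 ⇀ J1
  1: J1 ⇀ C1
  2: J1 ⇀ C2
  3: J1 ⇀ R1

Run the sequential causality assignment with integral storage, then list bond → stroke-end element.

β0 stroke→J1
β1 stroke→J1
β2 stroke→J1
β3 stroke→R1

β0 →J1  (source Se1 imposes e)
β1 →J1  (C1: C, integral causality)
β2 →J1  (C2 integral (e out))
β3 →R1  (J1: last free bond brings flow in)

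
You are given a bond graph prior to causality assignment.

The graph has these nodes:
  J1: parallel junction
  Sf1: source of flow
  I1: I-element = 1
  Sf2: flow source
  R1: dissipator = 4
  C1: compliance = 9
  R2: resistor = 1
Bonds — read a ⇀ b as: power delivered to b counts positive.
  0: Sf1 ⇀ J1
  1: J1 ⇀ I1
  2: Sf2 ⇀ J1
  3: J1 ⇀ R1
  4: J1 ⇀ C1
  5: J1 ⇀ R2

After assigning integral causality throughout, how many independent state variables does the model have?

2  (C1, I1 all integral)

bond 0 stroke→Sf1  (Sf1 (Sf) sets flow on bond)
bond 2 stroke→Sf2  (source Sf2 imposes f)
bond 1 stroke→I1  (I1 integral (f out))
bond 4 stroke→J1  (C1 integral (e out))
bond 3 stroke→R1  (J1 effort already set via bond 4)
bond 5 stroke→R2  (J1 effort already set via bond 4)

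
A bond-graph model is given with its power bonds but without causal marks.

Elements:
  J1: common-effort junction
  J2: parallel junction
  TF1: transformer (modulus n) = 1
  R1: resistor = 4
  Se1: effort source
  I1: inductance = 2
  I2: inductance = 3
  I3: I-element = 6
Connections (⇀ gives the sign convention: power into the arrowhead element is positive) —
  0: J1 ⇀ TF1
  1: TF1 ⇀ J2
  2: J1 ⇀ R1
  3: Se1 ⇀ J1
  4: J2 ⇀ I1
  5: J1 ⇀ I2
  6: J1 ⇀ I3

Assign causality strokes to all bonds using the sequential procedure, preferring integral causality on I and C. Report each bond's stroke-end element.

b3 stroke at J1  (source Se1 imposes e)
b0 stroke at TF1  (common-e at J1 fixed by 3)
b2 stroke at R1  (J1: bond 3 brought effort, rest push out)
b5 stroke at I2  (0-jn J1 has e-setter on 3)
b6 stroke at I3  (common-e at J1 fixed by 3)
b1 stroke at J2  (through TF1, causality passes straight; one stroke at TF1)
b4 stroke at I1  (J2: bond 1 brought effort, rest push out)

#0 stroke→TF1
#1 stroke→J2
#2 stroke→R1
#3 stroke→J1
#4 stroke→I1
#5 stroke→I2
#6 stroke→I3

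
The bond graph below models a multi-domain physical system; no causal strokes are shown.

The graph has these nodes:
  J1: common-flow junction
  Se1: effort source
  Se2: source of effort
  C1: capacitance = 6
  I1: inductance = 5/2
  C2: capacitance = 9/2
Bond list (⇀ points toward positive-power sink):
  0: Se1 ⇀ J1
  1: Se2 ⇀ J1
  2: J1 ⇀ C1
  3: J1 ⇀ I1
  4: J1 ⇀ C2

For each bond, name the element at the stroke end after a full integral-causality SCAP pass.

bond 0 |J1  (Se1: effort source, stroke at far end)
bond 1 |J1  (Se2 fixes effort; stroke away)
bond 2 |J1  (C1 outputs effort q/C1)
bond 3 |I1  (prefer integral on I1)
bond 4 |J1  (J1 flow already set via bond 3)

bond 0 stroke→J1
bond 1 stroke→J1
bond 2 stroke→J1
bond 3 stroke→I1
bond 4 stroke→J1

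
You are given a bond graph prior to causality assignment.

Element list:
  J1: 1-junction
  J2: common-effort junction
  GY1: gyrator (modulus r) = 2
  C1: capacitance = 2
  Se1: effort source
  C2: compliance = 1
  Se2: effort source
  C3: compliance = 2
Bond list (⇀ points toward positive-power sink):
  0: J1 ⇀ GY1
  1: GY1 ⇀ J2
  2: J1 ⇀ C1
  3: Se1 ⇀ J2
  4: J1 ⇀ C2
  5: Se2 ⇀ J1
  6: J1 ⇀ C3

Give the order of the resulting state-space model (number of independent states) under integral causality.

3  (C1, C2, C3 all integral)

#3 stroke at J2  (source Se1 imposes e)
#5 stroke at J1  (Se2: effort source, stroke at far end)
#1 stroke at GY1  (0-jn J2 has e-setter on 3)
#0 stroke at GY1  (GY1 both-in/both-out from 1)
#2 stroke at J1  (J1: bond 0 brought flow, rest push out)
#4 stroke at J1  (common-f at J1 fixed by 0)
#6 stroke at J1  (J1: bond 0 brought flow, rest push out)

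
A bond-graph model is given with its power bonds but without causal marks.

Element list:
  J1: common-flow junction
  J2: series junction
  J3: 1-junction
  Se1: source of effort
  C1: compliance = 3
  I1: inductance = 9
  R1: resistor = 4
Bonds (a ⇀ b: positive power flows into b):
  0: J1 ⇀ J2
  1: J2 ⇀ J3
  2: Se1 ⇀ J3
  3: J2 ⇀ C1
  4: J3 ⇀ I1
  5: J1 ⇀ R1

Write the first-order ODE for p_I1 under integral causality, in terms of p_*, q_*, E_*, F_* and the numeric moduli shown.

b2 stroke→J3  (Se1 fixes effort; stroke away)
b3 stroke→J2  (C1 outputs effort q/C1)
b4 stroke→I1  (I1 outputs flow p/I1)
b1 stroke→J3  (J3 flow already set via bond 4)
b0 stroke→J2  (J2 flow already set via bond 1)
b5 stroke→J1  (1-jn J1 has f-setter on 0)

dp_I1/dt = E_Se1 - 4*p_I1/9 - q_C1/3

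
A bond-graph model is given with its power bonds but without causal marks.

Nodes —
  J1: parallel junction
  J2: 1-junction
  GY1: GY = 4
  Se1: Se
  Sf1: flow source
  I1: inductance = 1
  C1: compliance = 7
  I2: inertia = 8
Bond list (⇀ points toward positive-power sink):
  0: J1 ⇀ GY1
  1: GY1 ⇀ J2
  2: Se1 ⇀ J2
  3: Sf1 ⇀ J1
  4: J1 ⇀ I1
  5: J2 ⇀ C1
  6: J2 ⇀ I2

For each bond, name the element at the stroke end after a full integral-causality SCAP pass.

b2 →J2  (Se1 (Se) sets effort on bond)
b3 →Sf1  (source Sf1 imposes f)
b4 →I1  (I1: I, integral causality)
b0 →J1  (J1: last free bond brings effort in)
b1 →J2  (GY GY1: same side as bond 0)
b5 →J2  (C1 integral (e out))
b6 →I2  (J2: last free bond brings flow in)

β0 →J1
β1 →J2
β2 →J2
β3 →Sf1
β4 →I1
β5 →J2
β6 →I2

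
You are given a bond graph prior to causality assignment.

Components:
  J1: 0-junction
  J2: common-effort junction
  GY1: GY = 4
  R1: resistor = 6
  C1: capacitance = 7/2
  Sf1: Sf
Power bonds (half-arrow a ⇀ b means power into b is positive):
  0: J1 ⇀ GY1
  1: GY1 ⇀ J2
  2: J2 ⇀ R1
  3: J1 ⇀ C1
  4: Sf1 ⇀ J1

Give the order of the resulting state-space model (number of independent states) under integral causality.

1  (C1 all integral)

b4 stroke→Sf1  (Sf1 (Sf) sets flow on bond)
b3 stroke→J1  (prefer integral on C1)
b0 stroke→GY1  (J1: bond 3 brought effort, rest push out)
b1 stroke→GY1  (GY1: gyrator matches bond 0)
b2 stroke→J2  (only one effort-in slot at J2)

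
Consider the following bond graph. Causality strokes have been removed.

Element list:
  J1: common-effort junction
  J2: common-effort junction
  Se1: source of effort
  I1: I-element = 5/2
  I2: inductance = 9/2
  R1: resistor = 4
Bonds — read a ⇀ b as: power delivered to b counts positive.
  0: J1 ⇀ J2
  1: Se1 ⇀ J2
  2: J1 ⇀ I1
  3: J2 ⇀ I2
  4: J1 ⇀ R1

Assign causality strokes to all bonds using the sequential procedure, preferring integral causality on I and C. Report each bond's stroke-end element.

#0 stroke→J1
#1 stroke→J2
#2 stroke→I1
#3 stroke→I2
#4 stroke→R1

β1 |J2  (Se1: effort source, stroke at far end)
β0 |J1  (J2: bond 1 brought effort, rest push out)
β3 |I2  (common-e at J2 fixed by 1)
β2 |I1  (J1: bond 0 brought effort, rest push out)
β4 |R1  (0-jn J1 has e-setter on 0)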